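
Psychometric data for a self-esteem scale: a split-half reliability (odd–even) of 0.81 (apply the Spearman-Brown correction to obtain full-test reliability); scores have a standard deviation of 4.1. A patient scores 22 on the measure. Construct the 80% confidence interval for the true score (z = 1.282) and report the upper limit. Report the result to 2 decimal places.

23.70

Spearman-Brown: r = 2(0.81) / (1 + 0.81) = 1.62000 / 1.81000 ≈ 0.89503
The standard error of measurement is 4.10000*√(1 − 0.89503) ≈ 4.10000*0.32399 ≈ 1.32838.
Half-width = 1.282*1.32838 ≈ 1.70298
Upper limit = 22 + 1.70298 ≈ 23.70298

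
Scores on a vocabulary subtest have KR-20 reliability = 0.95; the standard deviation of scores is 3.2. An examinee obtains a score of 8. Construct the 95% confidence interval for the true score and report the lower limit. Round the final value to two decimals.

6.60

SEM = 3.200×√(1 − 0.950) ≃ 0.716
Half-width = 1.96×0.716 ≃ 1.402
Lower bound: 8 − 1.402 = 6.598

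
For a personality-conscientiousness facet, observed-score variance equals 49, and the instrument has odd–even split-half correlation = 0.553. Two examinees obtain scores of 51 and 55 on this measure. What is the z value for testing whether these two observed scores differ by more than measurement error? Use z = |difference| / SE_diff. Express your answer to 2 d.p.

0.75

SD = √49 ≈ 7.0000
Full-length reliability (Spearman-Brown) = 2(0.553)/(1+0.553) ≈ 0.7122
The standard error of measurement is 7.0000·√(1 − 0.7122) ≈ 7.0000·0.5365 ≈ 3.7555.
SE_diff = SEM · √2 ≈ 3.7555 · 1.4142 ≈ 5.3111
z = |51 − 55| / 5.3111 = 4 / 5.3111 ≈ 0.7531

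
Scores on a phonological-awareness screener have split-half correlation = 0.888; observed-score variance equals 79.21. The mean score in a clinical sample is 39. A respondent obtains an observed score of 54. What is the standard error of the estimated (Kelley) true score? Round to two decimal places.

2.10

SD = √79.21 ≈ 8.90000
Full-length reliability (Spearman-Brown) = 2(0.888)/(1+0.888) ≈ 0.94068
SE_est = 8.90000×√(0.94068×0.05932) ≈ 2.10242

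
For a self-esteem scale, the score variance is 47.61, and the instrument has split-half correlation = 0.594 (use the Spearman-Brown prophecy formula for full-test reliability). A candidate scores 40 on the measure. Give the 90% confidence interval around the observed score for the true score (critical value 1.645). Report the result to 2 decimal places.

SD = √47.61 ≈ 6.9000
r_full = 2·0.594 / (1 + 0.594) ≈ 0.7453
SEM = 6.9000*√(1 − 0.7453) ≈ 3.4823
1.645 * SEM ≈ 5.7284
Interval: (34.2716, 45.7284)

[34.27, 45.73]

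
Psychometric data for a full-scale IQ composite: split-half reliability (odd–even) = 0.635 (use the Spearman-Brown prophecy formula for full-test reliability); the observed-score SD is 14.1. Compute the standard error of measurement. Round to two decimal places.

r_full = 2·0.635 / (1 + 0.635) ≈ 0.777
SEM = 14.100 · √(1 − 0.777) = 14.100 · √0.223 ≈ 14.100 · 0.472 ≈ 6.662

6.66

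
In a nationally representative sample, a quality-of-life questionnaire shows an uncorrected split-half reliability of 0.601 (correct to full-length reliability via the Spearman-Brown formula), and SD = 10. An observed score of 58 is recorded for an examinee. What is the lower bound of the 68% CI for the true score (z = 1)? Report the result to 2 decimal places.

Full-length reliability (Spearman-Brown) = 2(0.601)/(1+0.601) ≈ 0.751
The standard error of measurement is 10.000*√(1 − 0.751) ≈ 10.000*0.499 ≈ 4.992.
Margin = 1 * 4.992 ≈ 4.992
Lower limit = 58 − 4.992 ≈ 53.008

53.01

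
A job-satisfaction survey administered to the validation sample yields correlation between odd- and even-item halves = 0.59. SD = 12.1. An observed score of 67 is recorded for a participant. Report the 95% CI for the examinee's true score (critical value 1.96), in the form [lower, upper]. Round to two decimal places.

[54.96, 79.04]

Spearman-Brown: r = 2(0.59) / (1 + 0.59) = 1.180 / 1.590 ≃ 0.742
The standard error of measurement is 12.100*√(1 − 0.742) ≃ 12.100*0.508 ≃ 6.144.
Margin = 1.96 * 6.144 ≃ 12.043
CI = 67 ± 12.043 → [54.957, 79.043]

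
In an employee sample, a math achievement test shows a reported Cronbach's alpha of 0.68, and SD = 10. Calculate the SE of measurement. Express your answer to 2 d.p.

5.66

SEM = 10.0000 * √(1 − 0.6800) = 10.0000 * √0.3200 ≈ 10.0000 * 0.5657 ≈ 5.6569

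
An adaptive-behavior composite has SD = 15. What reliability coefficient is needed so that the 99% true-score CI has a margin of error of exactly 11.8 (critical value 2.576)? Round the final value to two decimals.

SEM needed = half-width / z = 11.8/2.576 ≃ 4.58075
r = 1 − (4.58075/15)² ≃ 1 − 0.09326 ≃ 0.90674

0.91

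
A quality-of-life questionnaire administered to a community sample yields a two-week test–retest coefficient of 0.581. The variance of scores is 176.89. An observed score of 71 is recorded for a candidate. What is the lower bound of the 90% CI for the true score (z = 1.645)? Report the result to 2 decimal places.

56.84

SD = √176.89 ≃ 13.3000
The standard error of measurement is 13.3000×√(1 − 0.5810) ≃ 13.3000×0.6473 ≃ 8.6091.
1.645 × SEM ≃ 14.1620
Lower limit = 71 − 14.1620 ≃ 56.8380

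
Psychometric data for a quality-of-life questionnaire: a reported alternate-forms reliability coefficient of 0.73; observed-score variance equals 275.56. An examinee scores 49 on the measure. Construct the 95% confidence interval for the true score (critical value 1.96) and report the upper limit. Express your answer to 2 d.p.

65.91

SD = √275.56 ≈ 16.60000
SEM = 16.60000·√(1 − 0.73000) ≈ 8.62561
Half-width = 1.96·8.62561 ≈ 16.90620
Upper limit = 49 + 16.90620 ≈ 65.90620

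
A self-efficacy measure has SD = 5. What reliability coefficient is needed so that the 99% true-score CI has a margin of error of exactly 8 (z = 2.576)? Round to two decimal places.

SEM needed = half-width / z = 8/2.576 ≈ 3.106
r = 1 − (SEM / SD)² = 1 − (3.106 / 5)² ≈ 1 − 0.386 ≈ 0.614

0.61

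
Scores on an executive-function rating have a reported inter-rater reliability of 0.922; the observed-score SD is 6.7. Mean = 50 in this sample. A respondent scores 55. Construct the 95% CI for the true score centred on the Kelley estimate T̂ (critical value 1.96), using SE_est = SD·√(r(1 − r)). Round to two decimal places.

T̂ = 0.9220(55) + 0.0780(50) ≈ 54.6100
SE_est = 6.7000·√[r(1 − r)] ≈ 1.7967
CI = 54.6100 ± 1.96 · 1.7967 → [51.0884, 58.1316]

[51.09, 58.13]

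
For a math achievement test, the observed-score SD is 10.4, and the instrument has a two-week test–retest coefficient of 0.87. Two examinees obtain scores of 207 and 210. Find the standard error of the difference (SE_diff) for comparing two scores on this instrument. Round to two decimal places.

SEM = 10.4000 × √(1 − 0.8700) = 10.4000 × √0.1300 ≈ 10.4000 × 0.3606 ≈ 3.7498
SE_diff = SEM × √2 ≈ 3.7498 × 1.4142 ≈ 5.3030

5.30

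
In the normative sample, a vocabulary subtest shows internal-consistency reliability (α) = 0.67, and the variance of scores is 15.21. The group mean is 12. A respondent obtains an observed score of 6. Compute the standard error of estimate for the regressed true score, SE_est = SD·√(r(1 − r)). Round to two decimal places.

SD = √15.21 ≈ 3.90000
SE_est = SD × √(r(1 − r)) = 3.90000 × √0.22110 ≈ 3.90000 × 0.47021 ≈ 1.83383

1.83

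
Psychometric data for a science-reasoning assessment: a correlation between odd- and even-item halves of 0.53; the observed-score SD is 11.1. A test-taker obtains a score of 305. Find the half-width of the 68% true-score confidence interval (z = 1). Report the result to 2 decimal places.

6.15

Full-length reliability (Spearman-Brown) = 2(0.53)/(1+0.53) ≈ 0.6928
The standard error of measurement is 11.1000×√(1 − 0.6928) ≈ 11.1000×0.5542 ≈ 6.1521.
1 × SEM ≈ 6.1521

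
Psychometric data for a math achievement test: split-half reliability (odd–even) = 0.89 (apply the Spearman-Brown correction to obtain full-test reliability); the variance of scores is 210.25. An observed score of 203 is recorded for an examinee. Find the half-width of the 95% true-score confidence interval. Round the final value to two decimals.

SD = √210.25 = 14.5000
Full-length reliability (Spearman-Brown) = 2(0.89)/(1+0.89) ≈ 0.9418
The standard error of measurement is 14.5000×√(1 − 0.9418) ≈ 14.5000×0.2412 ≈ 3.4981.
Half-width = 1.96×3.4981 ≈ 6.8563

6.86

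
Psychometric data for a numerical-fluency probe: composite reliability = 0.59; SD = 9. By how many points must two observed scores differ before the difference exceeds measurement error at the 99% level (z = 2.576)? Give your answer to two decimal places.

20.99

SEM = 9.000×√(1 − 0.590) ≈ 5.763
SE_diff = √2 × SEM ≈ 8.150
Smallest detectable difference = 2.576×8.150 ≈ 20.994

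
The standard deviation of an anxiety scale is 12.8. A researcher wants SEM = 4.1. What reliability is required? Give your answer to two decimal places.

r = 1 − (SEM / SD)² = 1 − (4.1000 / 12.8)² ≈ 1 − 0.1026 ≈ 0.8974

0.90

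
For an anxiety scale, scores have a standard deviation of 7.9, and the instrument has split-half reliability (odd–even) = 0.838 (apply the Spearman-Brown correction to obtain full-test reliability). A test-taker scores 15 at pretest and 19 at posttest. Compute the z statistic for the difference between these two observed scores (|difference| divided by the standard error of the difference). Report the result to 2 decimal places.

Spearman-Brown: r = 2(0.838) / (1 + 0.838) = 1.676 / 1.838 ≈ 0.912
SEM = 7.900 · √(1 − 0.912) = 7.900 · √0.088 ≈ 7.900 · 0.297 ≈ 2.345
SE_diff = SEM · √2 ≈ 2.345 · 1.414 ≈ 3.317
z = |15 − 19| / 3.317 = 4 / 3.317 ≈ 1.206

1.21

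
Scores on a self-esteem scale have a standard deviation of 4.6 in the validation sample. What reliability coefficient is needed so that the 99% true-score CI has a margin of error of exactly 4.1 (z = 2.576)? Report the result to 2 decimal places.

Required SEM = 4.1 / 2.576 ≈ 1.59161
r = 1 − (1.59161/4.6)² ≈ 1 − 0.11972 ≈ 0.88028

0.88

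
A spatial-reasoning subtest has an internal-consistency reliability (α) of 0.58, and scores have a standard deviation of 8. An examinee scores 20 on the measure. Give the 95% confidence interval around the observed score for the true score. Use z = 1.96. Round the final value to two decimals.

[9.84, 30.16]

SEM = 8.0000*√(1 − 0.5800) ≈ 5.1846
Margin = 1.96 * 5.1846 ≈ 10.1618
95% CI: 20 ± 10.1618 = [9.8382, 30.1618]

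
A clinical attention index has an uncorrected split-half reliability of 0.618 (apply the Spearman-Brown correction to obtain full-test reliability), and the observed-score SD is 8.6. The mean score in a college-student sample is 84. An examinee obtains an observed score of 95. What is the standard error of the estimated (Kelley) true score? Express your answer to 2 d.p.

r_full = 2·0.618 / (1 + 0.618) ≃ 0.764
SE_est = 8.600*√(0.764*0.236) ≃ 3.652

3.65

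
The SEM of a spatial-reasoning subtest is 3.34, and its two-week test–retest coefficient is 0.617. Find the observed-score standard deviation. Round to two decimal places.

5.40

σ = SEM·(1 − r)^(−1/2) ≈ 3.34·1.616 ≈ 5.397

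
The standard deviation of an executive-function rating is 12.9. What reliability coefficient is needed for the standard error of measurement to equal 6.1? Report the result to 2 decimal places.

Required reliability = 1 − (SEM/SD)² = 1 − 0.22360 ≈ 0.77640

0.78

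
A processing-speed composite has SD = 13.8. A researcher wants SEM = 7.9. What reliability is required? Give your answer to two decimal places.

r = 1 − (SEM / SD)² = 1 − (7.9000 / 13.8)² ≈ 1 − 0.3277 ≈ 0.6723

0.67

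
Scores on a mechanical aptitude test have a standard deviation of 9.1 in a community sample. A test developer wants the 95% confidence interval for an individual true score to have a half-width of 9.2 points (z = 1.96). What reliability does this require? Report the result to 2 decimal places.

Required SEM = 9.2 / 1.96 ≈ 4.69388
Required reliability = 1 − (SEM/SD)² = 1 − 0.26606 ≈ 0.73394

0.73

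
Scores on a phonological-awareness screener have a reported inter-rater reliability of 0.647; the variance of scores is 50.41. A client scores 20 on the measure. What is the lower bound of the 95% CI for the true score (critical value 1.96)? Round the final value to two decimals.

SD = √50.41 = 7.10000
SEM = 7.10000 · √(1 − 0.64700) = 7.10000 · √0.35300 ≈ 7.10000 · 0.59414 ≈ 4.21838
Margin = 1.96 · 4.21838 ≈ 8.26802
Lower limit = 20 − 8.26802 ≈ 11.73198

11.73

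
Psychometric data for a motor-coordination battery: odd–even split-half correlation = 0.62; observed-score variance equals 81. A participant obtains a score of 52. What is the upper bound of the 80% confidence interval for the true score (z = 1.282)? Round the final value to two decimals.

SD = √81 ≈ 9.00000
Full-length reliability (Spearman-Brown) = 2(0.62)/(1+0.62) ≈ 0.76543
SEM = 9.00000 * √(1 − 0.76543) = 9.00000 * √0.23457 ≈ 9.00000 * 0.48432 ≈ 4.35890
1.282 * SEM ≈ 5.58811
Upper limit = 52 + 5.58811 ≈ 57.58811

57.59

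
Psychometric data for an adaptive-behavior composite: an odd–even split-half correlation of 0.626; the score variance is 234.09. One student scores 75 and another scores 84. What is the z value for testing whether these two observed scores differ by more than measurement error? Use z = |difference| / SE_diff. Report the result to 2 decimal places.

0.87

SD = √234.09 ≈ 15.3000
r_full = 2·0.626 / (1 + 0.626) ≈ 0.7700
SEM = 15.3000×√(1 − 0.7700) ≈ 7.3378
SE_diff = SEM × √2 ≈ 7.3378 × 1.4142 ≈ 10.3772
z = 9 / 10.3772 ≈ 0.8673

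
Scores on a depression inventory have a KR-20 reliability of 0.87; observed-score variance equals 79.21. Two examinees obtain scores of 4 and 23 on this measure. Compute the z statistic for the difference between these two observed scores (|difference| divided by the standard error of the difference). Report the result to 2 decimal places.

4.19

σ = 79.21^(1/2) = 8.90000
SEM = 8.90000*√(1 − 0.87000) ≈ 3.20894
Standard error of the difference = 3.20894·√2 ≈ 4.53813
z = |4 − 23| / 4.53813 = 19 / 4.53813 ≈ 4.18675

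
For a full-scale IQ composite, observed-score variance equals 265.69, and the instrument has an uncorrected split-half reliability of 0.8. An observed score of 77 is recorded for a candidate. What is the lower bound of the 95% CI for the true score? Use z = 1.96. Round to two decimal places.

66.35

SD = √265.69 ≈ 16.300
r_full = 2·0.8 / (1 + 0.8) ≈ 0.889
SEM = 16.300*√(1 − 0.889) ≈ 5.433
Margin = 1.96 * 5.433 ≈ 10.649
Lower bound: 77 − 10.649 = 66.351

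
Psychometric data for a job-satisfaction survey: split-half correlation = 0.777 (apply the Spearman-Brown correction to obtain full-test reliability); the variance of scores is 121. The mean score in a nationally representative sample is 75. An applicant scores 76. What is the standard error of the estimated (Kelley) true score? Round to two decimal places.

3.64

SD = √121 = 11.000
Full-length reliability (Spearman-Brown) = 2(0.777)/(1+0.777) ≈ 0.875
SE_est = SD * √(r(1 − r)) = 11.000 * √0.110 ≈ 11.000 * 0.331 ≈ 3.644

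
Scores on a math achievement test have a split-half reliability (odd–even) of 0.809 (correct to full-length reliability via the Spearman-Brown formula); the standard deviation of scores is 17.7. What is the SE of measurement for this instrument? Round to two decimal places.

5.75

Spearman-Brown: r = 2(0.809) / (1 + 0.809) = 1.618 / 1.809 ≈ 0.894
SEM = 17.700 * √(1 − 0.894) = 17.700 * √0.106 ≈ 17.700 * 0.325 ≈ 5.751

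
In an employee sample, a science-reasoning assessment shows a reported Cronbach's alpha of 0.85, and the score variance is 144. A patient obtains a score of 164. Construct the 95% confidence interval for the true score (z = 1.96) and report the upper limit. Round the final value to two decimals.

173.11

σ = 144^(1/2) = 12.00000
The standard error of measurement is 12.00000·√(1 − 0.85000) ≈ 12.00000·0.38730 ≈ 4.64758.
Half-width = 1.96·4.64758 ≈ 9.10926
Upper limit = 164 + 9.10926 ≈ 173.10926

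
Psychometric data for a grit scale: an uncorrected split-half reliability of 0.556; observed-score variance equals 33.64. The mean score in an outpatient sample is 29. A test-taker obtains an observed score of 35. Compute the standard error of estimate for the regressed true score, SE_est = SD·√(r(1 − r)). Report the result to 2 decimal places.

SD = √33.64 = 5.800
r_full = 2·0.556 / (1 + 0.556) ≈ 0.715
SE_est = 5.800*√(0.715*0.285) ≈ 2.619

2.62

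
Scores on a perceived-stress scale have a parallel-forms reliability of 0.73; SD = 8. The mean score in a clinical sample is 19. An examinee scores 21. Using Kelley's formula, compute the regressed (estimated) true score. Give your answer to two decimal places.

20.46

T̂ = 0.7300(21) + 0.2700(19) ≃ 20.4600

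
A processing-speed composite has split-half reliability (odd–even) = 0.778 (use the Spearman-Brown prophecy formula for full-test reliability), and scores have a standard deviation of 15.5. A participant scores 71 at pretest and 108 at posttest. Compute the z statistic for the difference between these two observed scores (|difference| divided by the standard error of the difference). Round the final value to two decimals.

Spearman-Brown: r = 2(0.778) / (1 + 0.778) = 1.556 / 1.778 ≈ 0.875
SEM = 15.500 × √(1 − 0.875) = 15.500 × √0.125 ≈ 15.500 × 0.353 ≈ 5.477
Standard error of the difference = 5.477·√2 ≈ 7.746
z = 37 / 7.746 ≈ 4.777

4.78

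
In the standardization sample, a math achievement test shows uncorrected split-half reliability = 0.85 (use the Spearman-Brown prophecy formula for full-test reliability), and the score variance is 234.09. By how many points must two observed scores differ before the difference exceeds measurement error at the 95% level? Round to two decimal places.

12.08

SD = √234.09 ≈ 15.300
Spearman-Brown: r = 2(0.85) / (1 + 0.85) = 1.700 / 1.850 ≈ 0.919
The standard error of measurement is 15.300×√(1 − 0.919) ≈ 15.300×0.285 ≈ 4.357.
Standard error of the difference = 4.357·√2 ≈ 6.161
Minimum reliable difference = 1.96 × SE_diff ≈ 1.96 × 6.161 ≈ 12.076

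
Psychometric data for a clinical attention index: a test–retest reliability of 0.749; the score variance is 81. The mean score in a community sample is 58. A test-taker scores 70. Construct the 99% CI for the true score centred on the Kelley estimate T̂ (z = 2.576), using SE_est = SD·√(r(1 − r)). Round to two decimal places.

SD = √81 ≈ 9.00000
T̂ = 0.74900(70) + 0.25100(58) ≈ 66.98800
SE_est = SD × √(r(1 − r)) = 9.00000 × √0.18800 ≈ 9.00000 × 0.43359 ≈ 3.90230
99% CI: 66.98800 ± 10.05232 ≈ (56.93568, 77.04032)

[56.94, 77.04]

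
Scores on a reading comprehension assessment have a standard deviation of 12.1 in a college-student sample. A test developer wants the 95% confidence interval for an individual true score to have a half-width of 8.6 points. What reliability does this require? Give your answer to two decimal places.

SEM needed = half-width / z = 8.6/1.96 ≈ 4.388
r = 1 − (4.388/12.1)² ≈ 1 − 0.131 ≈ 0.869

0.87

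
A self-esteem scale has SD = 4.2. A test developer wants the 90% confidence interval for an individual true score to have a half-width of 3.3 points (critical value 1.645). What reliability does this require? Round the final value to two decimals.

SEM needed = half-width / z = 3.3/1.645 ≈ 2.0061
r = 1 − (2.0061/4.2)² ≈ 1 − 0.2281 ≈ 0.7719

0.77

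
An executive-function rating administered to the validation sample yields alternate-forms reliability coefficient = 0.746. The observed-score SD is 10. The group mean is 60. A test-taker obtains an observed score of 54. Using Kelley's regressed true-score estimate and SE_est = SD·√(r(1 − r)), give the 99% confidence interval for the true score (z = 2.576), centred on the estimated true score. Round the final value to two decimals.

T̂ = 0.746(54) + 0.254(60) ≈ 55.524
SE_est = 10.000*√(0.746*0.254) ≈ 4.353
CI = 55.524 ± 2.576 * 4.353 → [44.311, 66.737]

[44.31, 66.74]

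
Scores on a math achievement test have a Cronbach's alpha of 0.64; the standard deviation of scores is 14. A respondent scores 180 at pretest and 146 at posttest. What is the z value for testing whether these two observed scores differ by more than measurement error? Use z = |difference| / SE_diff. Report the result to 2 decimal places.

2.86

SEM = 14.0000*√(1 − 0.6400) ≈ 8.4000
SE_diff = SEM * √2 ≈ 8.4000 * 1.4142 ≈ 11.8794
z = 34 / 11.8794 ≈ 2.8621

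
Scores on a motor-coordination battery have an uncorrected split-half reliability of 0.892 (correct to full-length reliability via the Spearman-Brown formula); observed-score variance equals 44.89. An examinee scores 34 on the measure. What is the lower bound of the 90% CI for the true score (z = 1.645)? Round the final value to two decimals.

σ = 44.89^(1/2) = 6.7000
Spearman-Brown: r = 2(0.892) / (1 + 0.892) = 1.7840 / 1.8920 ≃ 0.9429
SEM = 6.7000 × √(1 − 0.9429) = 6.7000 × √0.0571 ≃ 6.7000 × 0.2389 ≃ 1.6008
Margin = 1.645 × 1.6008 ≃ 2.6332
Lower bound: 34 − 2.6332 = 31.3668

31.37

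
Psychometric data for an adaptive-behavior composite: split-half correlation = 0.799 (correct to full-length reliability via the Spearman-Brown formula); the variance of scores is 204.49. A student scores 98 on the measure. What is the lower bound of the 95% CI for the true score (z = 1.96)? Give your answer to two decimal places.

SD = √204.49 = 14.30000
r_full = 2·0.799 / (1 + 0.799) ≈ 0.88827
SEM = 14.30000×√(1 − 0.88827) ≈ 4.77990
Half-width = 1.96×4.77990 ≈ 9.36860
Lower limit = 98 − 9.36860 ≈ 88.63140

88.63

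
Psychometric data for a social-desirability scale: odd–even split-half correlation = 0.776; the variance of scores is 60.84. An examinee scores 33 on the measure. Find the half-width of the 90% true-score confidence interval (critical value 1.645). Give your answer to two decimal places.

σ = 60.84^(1/2) = 7.800
Spearman-Brown: r = 2(0.776) / (1 + 0.776) = 1.552 / 1.776 ≃ 0.874
SEM = 7.800 * √(1 − 0.874) = 7.800 * √0.126 ≃ 7.800 * 0.355 ≃ 2.770
Margin = 1.645 * 2.770 ≃ 4.557

4.56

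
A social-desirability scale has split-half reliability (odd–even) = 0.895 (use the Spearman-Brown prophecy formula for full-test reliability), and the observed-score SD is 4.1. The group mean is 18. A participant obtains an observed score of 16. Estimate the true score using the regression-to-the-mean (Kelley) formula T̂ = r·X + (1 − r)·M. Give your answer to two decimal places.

Spearman-Brown: r = 2(0.895) / (1 + 0.895) = 1.790 / 1.895 ≈ 0.945
T̂ = r·X + (1 − r)·M = 0.945*16 + 0.055*18 ≈ 15.113 + 0.997 ≈ 16.111

16.11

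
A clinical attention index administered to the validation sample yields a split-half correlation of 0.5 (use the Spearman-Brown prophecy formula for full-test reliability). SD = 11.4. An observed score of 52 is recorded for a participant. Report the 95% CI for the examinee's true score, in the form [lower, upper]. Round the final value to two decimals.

Spearman-Brown: r = 2(0.5) / (1 + 0.5) = 1.000 / 1.500 ≃ 0.667
The standard error of measurement is 11.400×√(1 − 0.667) ≃ 11.400×0.577 ≃ 6.582.
Margin = 1.96 × 6.582 ≃ 12.900
Interval: (39.100, 64.900)

[39.10, 64.90]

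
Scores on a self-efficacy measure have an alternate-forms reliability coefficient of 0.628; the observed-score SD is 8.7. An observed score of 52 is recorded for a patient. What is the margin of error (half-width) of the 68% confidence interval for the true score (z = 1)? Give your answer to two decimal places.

The standard error of measurement is 8.700*√(1 − 0.628) ≈ 8.700*0.610 ≈ 5.306.
1 * SEM ≈ 5.306

5.31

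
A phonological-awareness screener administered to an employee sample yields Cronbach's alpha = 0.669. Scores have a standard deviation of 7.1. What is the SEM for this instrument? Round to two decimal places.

SEM = 7.1000×√(1 − 0.6690) ≈ 4.0848

4.08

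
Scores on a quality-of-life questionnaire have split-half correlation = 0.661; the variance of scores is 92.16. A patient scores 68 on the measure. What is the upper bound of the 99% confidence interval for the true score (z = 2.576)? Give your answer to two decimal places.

SD = √92.16 ≈ 9.600
Spearman-Brown: r = 2(0.661) / (1 + 0.661) = 1.322 / 1.661 ≈ 0.796
The standard error of measurement is 9.600×√(1 − 0.796) ≈ 9.600×0.452 ≈ 4.337.
Half-width = 2.576×4.337 ≈ 11.172
Upper bound: 68 + 11.172 = 79.172

79.17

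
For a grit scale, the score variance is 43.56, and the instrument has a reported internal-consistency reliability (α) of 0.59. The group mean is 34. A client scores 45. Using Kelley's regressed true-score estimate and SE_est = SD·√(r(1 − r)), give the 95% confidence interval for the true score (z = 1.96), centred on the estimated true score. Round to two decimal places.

SD = √43.56 = 6.6000
T̂ = r·X + (1 − r)·M = 0.5900·45 + 0.4100·34 = 26.5500 + 13.9400 ≈ 40.4900
SE_est = SD · √(r(1 − r)) = 6.6000 · √0.2419 ≈ 6.6000 · 0.4918 ≈ 3.2461
CI = 40.4900 ± 1.96 · 3.2461 → [34.1276, 46.8524]

[34.13, 46.85]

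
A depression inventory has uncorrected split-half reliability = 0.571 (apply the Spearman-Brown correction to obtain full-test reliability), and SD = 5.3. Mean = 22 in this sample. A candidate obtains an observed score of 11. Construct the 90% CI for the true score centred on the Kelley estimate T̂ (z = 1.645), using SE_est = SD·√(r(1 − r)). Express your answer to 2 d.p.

Spearman-Brown: r = 2(0.571) / (1 + 0.571) = 1.142 / 1.571 ≃ 0.727
T̂ = r·X + (1 − r)·M = 0.727*11 + 0.273*22 ≃ 7.996 + 6.008 ≃ 14.004
SE_est = SD * √(r(1 − r)) = 5.300 * √0.199 ≃ 5.300 * 0.446 ≃ 2.361
90% CI: 14.004 ± 3.884 ≃ (10.119, 17.888)

[10.12, 17.89]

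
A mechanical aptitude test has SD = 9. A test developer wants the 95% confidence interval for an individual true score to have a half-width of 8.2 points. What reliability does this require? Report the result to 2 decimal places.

0.78

SEM needed = half-width / z = 8.2/1.96 ≃ 4.1837
r = 1 − (4.1837/9)² ≃ 1 − 0.2161 ≃ 0.7839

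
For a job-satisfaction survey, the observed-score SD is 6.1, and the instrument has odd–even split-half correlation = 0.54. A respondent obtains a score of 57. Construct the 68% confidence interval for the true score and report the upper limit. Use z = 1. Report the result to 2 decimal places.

60.33

Full-length reliability (Spearman-Brown) = 2(0.54)/(1+0.54) ≈ 0.7013
SEM = 6.1000 × √(1 − 0.7013) = 6.1000 × √0.2987 ≈ 6.1000 × 0.5465 ≈ 3.3339
Half-width = 1×3.3339 ≈ 3.3339
Upper limit = 57 + 3.3339 ≈ 60.3339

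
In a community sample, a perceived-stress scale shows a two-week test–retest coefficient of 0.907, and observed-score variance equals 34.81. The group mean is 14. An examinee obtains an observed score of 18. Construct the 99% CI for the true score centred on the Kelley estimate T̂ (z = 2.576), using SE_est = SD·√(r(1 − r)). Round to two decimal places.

[13.21, 22.04]

SD = √34.81 = 5.900
T̂ = 0.907(18) + 0.093(14) ≈ 17.628
SE_est = SD × √(r(1 − r)) = 5.900 × √0.084 ≈ 5.900 × 0.290 ≈ 1.714
99% CI: 17.628 ± 4.414 ≈ (13.214, 22.042)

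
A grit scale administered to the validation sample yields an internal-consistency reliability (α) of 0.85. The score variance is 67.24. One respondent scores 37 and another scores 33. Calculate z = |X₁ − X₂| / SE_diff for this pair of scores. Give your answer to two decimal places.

0.89

SD = √67.24 = 8.20000
The standard error of measurement is 8.20000·√(1 − 0.85000) ≃ 8.20000·0.38730 ≃ 3.17585.
SE_diff = SEM · √2 ≃ 3.17585 · 1.41421 ≃ 4.49132
z = 4 / 4.49132 ≃ 0.89061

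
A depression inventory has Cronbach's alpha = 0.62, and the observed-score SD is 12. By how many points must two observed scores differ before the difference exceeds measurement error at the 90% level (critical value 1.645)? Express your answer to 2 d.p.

17.21

The standard error of measurement is 12.00000·√(1 − 0.62000) ≈ 12.00000·0.61644 ≈ 7.39730.
SE_diff = SEM · √2 ≈ 7.39730 · 1.41421 ≈ 10.46136
Smallest detectable difference = 1.645·10.46136 ≈ 17.20893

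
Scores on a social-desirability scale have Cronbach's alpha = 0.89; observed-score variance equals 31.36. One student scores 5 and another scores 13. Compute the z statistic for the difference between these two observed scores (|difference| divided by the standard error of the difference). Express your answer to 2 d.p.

SD = √31.36 = 5.6000
SEM = 5.6000 · √(1 − 0.8900) = 5.6000 · √0.1100 ≈ 5.6000 · 0.3317 ≈ 1.8573
SE_diff = √2 · SEM ≈ 2.6266
z = 8 / 2.6266 ≈ 3.0457

3.05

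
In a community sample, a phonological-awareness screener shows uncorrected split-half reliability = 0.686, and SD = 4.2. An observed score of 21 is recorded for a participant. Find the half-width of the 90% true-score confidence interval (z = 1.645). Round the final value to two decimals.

2.98

r_full = 2·0.686 / (1 + 0.686) ≈ 0.81376
SEM = 4.20000 × √(1 − 0.81376) = 4.20000 × √0.18624 ≈ 4.20000 × 0.43155 ≈ 1.81253
Half-width = 1.645×1.81253 ≈ 2.98161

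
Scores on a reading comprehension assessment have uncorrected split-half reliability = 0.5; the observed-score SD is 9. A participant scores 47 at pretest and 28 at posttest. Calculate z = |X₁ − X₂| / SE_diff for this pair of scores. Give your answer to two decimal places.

Spearman-Brown: r = 2(0.5) / (1 + 0.5) = 1.00000 / 1.50000 ≈ 0.66667
SEM = 9.00000 · √(1 − 0.66667) = 9.00000 · √0.33333 ≈ 9.00000 · 0.57735 ≈ 5.19615
Standard error of the difference = 5.19615·√2 ≈ 7.34847
z = 19 / 7.34847 ≈ 2.58557

2.59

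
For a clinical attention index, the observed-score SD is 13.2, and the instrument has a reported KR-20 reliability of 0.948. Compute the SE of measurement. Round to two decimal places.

SEM = 13.200 * √(1 − 0.948) = 13.200 * √0.052 ≃ 13.200 * 0.228 ≃ 3.010

3.01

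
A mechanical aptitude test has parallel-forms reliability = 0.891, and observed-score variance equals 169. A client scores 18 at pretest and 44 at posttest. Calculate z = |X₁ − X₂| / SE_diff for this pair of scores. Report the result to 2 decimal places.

σ = 169^(1/2) = 13.0000
SEM = 13.0000 * √(1 − 0.8910) = 13.0000 * √0.1090 ≈ 13.0000 * 0.3302 ≈ 4.2920
Standard error of the difference = 4.2920·√2 ≈ 6.0698
z = 26 / 6.0698 ≈ 4.2835

4.28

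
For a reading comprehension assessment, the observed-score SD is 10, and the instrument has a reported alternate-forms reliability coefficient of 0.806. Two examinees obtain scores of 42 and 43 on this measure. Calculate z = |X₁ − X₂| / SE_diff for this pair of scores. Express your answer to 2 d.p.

SEM = 10.000·√(1 − 0.806) ≈ 4.405
SE_diff = SEM · √2 ≈ 4.405 · 1.414 ≈ 6.229
z = |42 − 43| / 6.229 = 1 / 6.229 ≈ 0.161

0.16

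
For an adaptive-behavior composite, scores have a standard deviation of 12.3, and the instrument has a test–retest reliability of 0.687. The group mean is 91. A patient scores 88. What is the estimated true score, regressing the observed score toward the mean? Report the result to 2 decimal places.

T̂ = r·X + (1 − r)·M = 0.687×88 + 0.313×91 = 60.456 + 28.483 ≈ 88.939

88.94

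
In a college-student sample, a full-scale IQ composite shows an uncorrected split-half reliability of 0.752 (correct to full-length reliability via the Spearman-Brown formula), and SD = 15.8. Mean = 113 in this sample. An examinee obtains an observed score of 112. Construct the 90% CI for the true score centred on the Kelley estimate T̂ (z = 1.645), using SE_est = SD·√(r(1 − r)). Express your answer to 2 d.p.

r_full = 2·0.752 / (1 + 0.752) ≈ 0.8584
Estimated true score = 0.8584·112 + (1 − 0.8584)·113 ≈ 112.1416
SE_est = SD · √(r(1 − r)) = 15.8000 · √0.1215 ≈ 15.8000 · 0.3486 ≈ 5.5077
90% CI: 112.1416 ± 9.0602 ≈ (103.0813, 121.2018)

[103.08, 121.20]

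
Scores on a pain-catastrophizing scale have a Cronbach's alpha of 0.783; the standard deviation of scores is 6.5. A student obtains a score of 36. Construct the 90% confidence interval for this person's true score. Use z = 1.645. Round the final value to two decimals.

[31.02, 40.98]

The standard error of measurement is 6.50000·√(1 − 0.78300) ≃ 6.50000·0.46583 ≃ 3.02791.
Half-width = 1.645·3.02791 ≃ 4.98091
90% CI: 36 ± 4.98091 = [31.01909, 40.98091]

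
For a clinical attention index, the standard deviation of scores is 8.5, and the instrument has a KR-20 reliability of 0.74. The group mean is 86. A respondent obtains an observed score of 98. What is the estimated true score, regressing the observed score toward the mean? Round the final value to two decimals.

Estimated true score = 0.740×98 + (1 − 0.740)×86 ≈ 94.880

94.88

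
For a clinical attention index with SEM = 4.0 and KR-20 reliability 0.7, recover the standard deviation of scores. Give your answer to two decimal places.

SD = SEM / √(1 − r) = 4.0 / √0.3000 ≃ 4.0 / 0.5477 ≃ 7.3030

7.30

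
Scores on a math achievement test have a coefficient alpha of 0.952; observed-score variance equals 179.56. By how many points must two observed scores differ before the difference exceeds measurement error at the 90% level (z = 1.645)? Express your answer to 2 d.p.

6.83

SD = √179.56 ≃ 13.4000
The standard error of measurement is 13.4000*√(1 − 0.9520) ≃ 13.4000*0.2191 ≃ 2.9358.
Standard error of the difference = 2.9358·√2 ≃ 4.1518
Minimum reliable difference = 1.645 * SE_diff ≃ 1.645 * 4.1518 ≃ 6.8298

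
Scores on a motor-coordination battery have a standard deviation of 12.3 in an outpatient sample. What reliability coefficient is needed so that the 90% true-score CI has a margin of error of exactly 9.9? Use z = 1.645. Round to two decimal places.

Required SEM = 9.9 / 1.645 ≈ 6.0182
r = 1 − (SEM / SD)² = 1 − (6.0182 / 12.3)² ≈ 1 − 0.2394 ≈ 0.7606

0.76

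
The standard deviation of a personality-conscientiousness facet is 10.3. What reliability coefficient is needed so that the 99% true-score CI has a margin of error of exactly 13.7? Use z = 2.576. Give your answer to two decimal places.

Required SEM = 13.7 / 2.576 ≈ 5.3183
Required reliability = 1 − (SEM/SD)² = 1 − 0.2666 ≈ 0.7334

0.73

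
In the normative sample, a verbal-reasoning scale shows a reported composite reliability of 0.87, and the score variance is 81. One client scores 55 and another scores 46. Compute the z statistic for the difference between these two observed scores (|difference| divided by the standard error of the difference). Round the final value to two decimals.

1.96

SD = √81 ≈ 9.0000
The standard error of measurement is 9.0000·√(1 − 0.8700) ≈ 9.0000·0.3606 ≈ 3.2450.
Standard error of the difference = 3.2450·√2 ≈ 4.5891
z = 9 / 4.5891 ≈ 1.9612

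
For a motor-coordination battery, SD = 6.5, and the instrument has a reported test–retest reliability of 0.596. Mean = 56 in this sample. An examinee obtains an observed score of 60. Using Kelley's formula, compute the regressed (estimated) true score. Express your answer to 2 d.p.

58.38

Estimated true score = 0.5960*60 + (1 − 0.5960)*56 ≈ 58.3840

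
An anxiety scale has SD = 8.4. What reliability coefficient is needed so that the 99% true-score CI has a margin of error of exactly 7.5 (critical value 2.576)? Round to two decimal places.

SEM needed = half-width / z = 7.5/2.576 ≈ 2.9115
r = 1 − (SEM / SD)² = 1 − (2.9115 / 8.4)² ≈ 1 − 0.1201 ≈ 0.8799

0.88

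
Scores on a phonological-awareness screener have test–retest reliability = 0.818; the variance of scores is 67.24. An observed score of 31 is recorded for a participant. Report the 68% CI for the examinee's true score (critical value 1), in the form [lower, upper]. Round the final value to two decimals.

[27.50, 34.50]

SD = √67.24 ≈ 8.2000
SEM = 8.2000*√(1 − 0.8180) ≈ 3.4982
1 * SEM ≈ 3.4982
68% CI: 31 ± 3.4982 = [27.5018, 34.4982]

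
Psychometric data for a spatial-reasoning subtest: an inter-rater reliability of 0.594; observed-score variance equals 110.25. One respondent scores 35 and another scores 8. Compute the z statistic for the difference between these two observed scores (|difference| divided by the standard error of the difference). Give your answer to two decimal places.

2.85

σ = 110.25^(1/2) = 10.500
SEM = 10.500 × √(1 − 0.594) = 10.500 × √0.406 ≈ 10.500 × 0.637 ≈ 6.690
SE_diff = √2 × SEM ≈ 9.462
z = 27 / 9.462 ≈ 2.854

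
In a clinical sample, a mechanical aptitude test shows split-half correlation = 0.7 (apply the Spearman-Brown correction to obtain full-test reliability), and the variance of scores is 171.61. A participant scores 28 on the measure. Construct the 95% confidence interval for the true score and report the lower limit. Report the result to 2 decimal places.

SD = √171.61 = 13.1000
Full-length reliability (Spearman-Brown) = 2(0.7)/(1+0.7) ≈ 0.8235
The standard error of measurement is 13.1000×√(1 − 0.8235) ≈ 13.1000×0.4201 ≈ 5.5031.
Half-width = 1.96×5.5031 ≈ 10.7861
Lower bound: 28 − 10.7861 = 17.2139

17.21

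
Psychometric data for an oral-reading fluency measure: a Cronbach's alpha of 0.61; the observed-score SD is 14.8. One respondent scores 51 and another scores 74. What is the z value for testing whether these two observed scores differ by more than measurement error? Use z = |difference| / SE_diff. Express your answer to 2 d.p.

The standard error of measurement is 14.800×√(1 − 0.610) ≃ 14.800×0.624 ≃ 9.243.
SE_diff = SEM × √2 ≃ 9.243 × 1.414 ≃ 13.071
z = |51 − 74| / 13.071 = 23 / 13.071 ≃ 1.760

1.76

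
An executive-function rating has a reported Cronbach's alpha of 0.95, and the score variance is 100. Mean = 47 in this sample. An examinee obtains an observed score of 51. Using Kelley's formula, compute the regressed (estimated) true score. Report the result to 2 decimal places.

T̂ = r·X + (1 − r)·M = 0.9500×51 + 0.0500×47 = 48.4500 + 2.3500 ≈ 50.8000

50.80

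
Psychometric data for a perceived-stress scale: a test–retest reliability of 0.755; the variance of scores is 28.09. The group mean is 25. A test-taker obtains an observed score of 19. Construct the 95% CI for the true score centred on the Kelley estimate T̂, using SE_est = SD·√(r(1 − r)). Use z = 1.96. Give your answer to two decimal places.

SD = √28.09 = 5.300
Estimated true score = 0.755×19 + (1 − 0.755)×25 ≈ 20.470
SE_est = SD × √(r(1 − r)) = 5.300 × √0.185 ≈ 5.300 × 0.430 ≈ 2.279
CI = 20.470 ± 1.96 × 2.279 → [16.002, 24.938]

[16.00, 24.94]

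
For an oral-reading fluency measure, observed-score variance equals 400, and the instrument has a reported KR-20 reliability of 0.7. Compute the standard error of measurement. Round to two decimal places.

10.95

σ = 400^(1/2) = 20.0000
SEM = 20.0000 · √(1 − 0.7000) = 20.0000 · √0.3000 ≈ 20.0000 · 0.5477 ≈ 10.9545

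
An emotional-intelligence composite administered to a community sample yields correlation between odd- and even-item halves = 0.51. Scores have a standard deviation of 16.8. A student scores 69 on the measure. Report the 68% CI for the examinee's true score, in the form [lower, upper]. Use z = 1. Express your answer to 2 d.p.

[59.43, 78.57]

Full-length reliability (Spearman-Brown) = 2(0.51)/(1+0.51) ≃ 0.675
SEM = 16.800*√(1 − 0.675) ≃ 9.570
1 * SEM ≃ 9.570
CI = 69 ± 9.570 → [59.430, 78.570]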